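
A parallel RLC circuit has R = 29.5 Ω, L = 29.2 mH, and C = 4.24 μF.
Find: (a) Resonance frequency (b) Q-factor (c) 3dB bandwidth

Step 1 — Resonance: ω₀ = 1/√(LC) = 1/√(0.0292·4.24e-06) = 2842 rad/s.
Step 2 — f₀ = ω₀/(2π) = 452.3 Hz.
Step 3 — Parallel Q: Q = R/(ω₀L) = 29.5/(2842·0.0292) = 0.3555.
Step 4 — Bandwidth: Δω = ω₀/Q = 7995 rad/s; BW = Δω/(2π) = 1272 Hz.

(a) f₀ = 452.3 Hz  (b) Q = 0.3555  (c) BW = 1272 Hz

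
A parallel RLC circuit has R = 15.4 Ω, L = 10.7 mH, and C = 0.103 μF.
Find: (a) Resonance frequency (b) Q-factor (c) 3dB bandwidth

Step 1 — Resonance: ω₀ = 1/√(LC) = 1/√(0.0107·1.03e-07) = 3.012e+04 rad/s.
Step 2 — f₀ = ω₀/(2π) = 4794 Hz.
Step 3 — Parallel Q: Q = R/(ω₀L) = 15.4/(3.012e+04·0.0107) = 0.04778.
Step 4 — Bandwidth: Δω = ω₀/Q = 6.304e+05 rad/s; BW = Δω/(2π) = 1.003e+05 Hz.

(a) f₀ = 4794 Hz  (b) Q = 0.04778  (c) BW = 1.003e+05 Hz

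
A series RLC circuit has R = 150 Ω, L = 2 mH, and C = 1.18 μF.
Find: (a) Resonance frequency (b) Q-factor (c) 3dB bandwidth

Step 1 — Resonance: ω₀ = 1/√(LC) = 1/√(0.002·1.18e-06) = 2.058e+04 rad/s.
Step 2 — f₀ = ω₀/(2π) = 3276 Hz.
Step 3 — Series Q: Q = ω₀L/R = 2.058e+04·0.002/150 = 0.2745.
Step 4 — Bandwidth: Δω = ω₀/Q = 7.5e+04 rad/s; BW = Δω/(2π) = 1.194e+04 Hz.

(a) f₀ = 3276 Hz  (b) Q = 0.2745  (c) BW = 1.194e+04 Hz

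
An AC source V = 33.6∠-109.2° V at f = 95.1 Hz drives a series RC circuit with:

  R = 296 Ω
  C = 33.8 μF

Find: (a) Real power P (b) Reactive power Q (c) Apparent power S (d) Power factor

Step 1 — Angular frequency: ω = 2π·f = 2π·95.1 = 597.5 rad/s.
Step 2 — Component impedances:
  R: Z = R = 296 Ω
  C: Z = 1/(jωC) = -j/(ω·C) = 0 - j49.51 Ω
Step 3 — Series combination: Z_total = R + C = 296 - j49.51 Ω = 300.1∠-9.5° Ω.
Step 4 — Source phasor: V = 33.6∠-109.2° V = -11.05 - j31.73 V.
Step 5 — Current: I = V / Z = -0.01887 - j0.1104 A = 0.112∠-99.7° A.
Step 6 — Complex power: S = V·I* = 3.71 - j0.6206 VA.
Step 7 — Real power: P = Re(S) = 3.71 W.
Step 8 — Reactive power: Q = Im(S) = -0.6206 VAR.
Step 9 — Apparent power: |S| = 3.762 VA.
Step 10 — Power factor: PF = P/|S| = 0.9863 (leading).

(a) P = 3.71 W  (b) Q = -0.6206 VAR  (c) S = 3.762 VA  (d) PF = 0.9863 (leading)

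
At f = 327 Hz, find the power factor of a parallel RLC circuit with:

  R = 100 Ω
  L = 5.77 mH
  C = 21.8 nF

Step 1 — Angular frequency: ω = 2π·f = 2π·327 = 2055 rad/s.
Step 2 — Component impedances:
  R: Z = R = 100 Ω
  L: Z = jωL = j·2055·0.00577 = 0 + j11.86 Ω
  C: Z = 1/(jωC) = -j/(ω·C) = 0 - j2.233e+04 Ω
Step 3 — Parallel combination: 1/Z_total = 1/R + 1/L + 1/C; Z_total = 1.387 + j11.7 Ω = 11.78∠83.2° Ω.
Step 4 — Power factor: PF = cos(φ) = Re(Z)/|Z| = 1.3874/11.779 = 0.1178.
Step 5 — Type: Im(Z) = 11.7 ⇒ lagging (phase φ = 83.2°).

PF = 0.1178 (lagging, φ = 83.2°)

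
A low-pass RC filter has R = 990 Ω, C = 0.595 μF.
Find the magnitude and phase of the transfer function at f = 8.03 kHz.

Step 1 — Angular frequency: ω = 2π·8030 = 5.045e+04 rad/s.
Step 2 — Transfer function: H(jω) = 1/(1 + jωRC).
Step 3 — Denominator: 1 + jωRC = 1 + j·5.045e+04·990·5.95e-07 = 1 + j29.72.
Step 4 — H = 0.001131 - j0.03361.
Step 5 — Magnitude: |H| = 0.03363 (-29.5 dB); phase: φ = -88.1°.

|H| = 0.03363 (-29.5 dB), φ = -88.1°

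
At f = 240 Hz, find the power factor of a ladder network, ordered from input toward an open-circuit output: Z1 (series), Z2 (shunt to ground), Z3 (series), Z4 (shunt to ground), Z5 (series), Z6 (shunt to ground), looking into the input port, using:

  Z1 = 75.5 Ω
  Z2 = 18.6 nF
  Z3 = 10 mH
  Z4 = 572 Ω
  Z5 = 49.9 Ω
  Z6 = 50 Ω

Step 1 — Angular frequency: ω = 2π·f = 2π·240 = 1508 rad/s.
Step 2 — Component impedances:
  Z1: Z = R = 75.5 Ω
  Z2: Z = 1/(jωC) = -j/(ω·C) = 0 - j3.565e+04 Ω
  Z3: Z = jωL = j·1508·0.01 = 0 + j15.08 Ω
  Z4: Z = R = 572 Ω
  Z5: Z = R = 49.9 Ω
  Z6: Z = R = 50 Ω
Step 3 — Ladder network (open output): work backward from the far end, alternating series and parallel combinations. Z_in = 160.6 + j14.88 Ω = 161.3∠5.3° Ω.
Step 4 — Power factor: PF = cos(φ) = Re(Z)/|Z| = 160.6/161.3 = 0.9957.
Step 5 — Type: Im(Z) = 14.88 ⇒ lagging (phase φ = 5.3°).

PF = 0.9957 (lagging, φ = 5.3°)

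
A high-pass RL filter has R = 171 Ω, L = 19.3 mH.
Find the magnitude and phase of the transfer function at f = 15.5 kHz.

Step 1 — Angular frequency: ω = 2π·1.55e+04 = 9.739e+04 rad/s.
Step 2 — Transfer function: H(jω) = jωL/(R + jωL).
Step 3 — Numerator jωL = j·1880; denominator R + jωL = 171 + j1880.
Step 4 — H = 0.9918 + j0.09023.
Step 5 — Magnitude: |H| = 0.9959 (-0.0 dB); phase: φ = 5.2°.

|H| = 0.9959 (-0.0 dB), φ = 5.2°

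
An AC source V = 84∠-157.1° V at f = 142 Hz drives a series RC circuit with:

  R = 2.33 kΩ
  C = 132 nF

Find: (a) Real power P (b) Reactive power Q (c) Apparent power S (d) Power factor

Step 1 — Angular frequency: ω = 2π·f = 2π·142 = 892.2 rad/s.
Step 2 — Component impedances:
  R: Z = R = 2330 Ω
  C: Z = 1/(jωC) = -j/(ω·C) = 0 - j8491 Ω
Step 3 — Series combination: Z_total = R + C = 2330 - j8491 Ω = 8805∠-74.7° Ω.
Step 4 — Source phasor: V = 84∠-157.1° V = -77.38 - j32.69 V.
Step 5 — Current: I = V / Z = 0.001254 - j0.009457 A = 0.00954∠-82.4° A.
Step 6 — Complex power: S = V·I* = 0.2121 - j0.7728 VA.
Step 7 — Real power: P = Re(S) = 0.2121 W.
Step 8 — Reactive power: Q = Im(S) = -0.7728 VAR.
Step 9 — Apparent power: |S| = 0.8014 VA.
Step 10 — Power factor: PF = P/|S| = 0.2646 (leading).

(a) P = 0.2121 W  (b) Q = -0.7728 VAR  (c) S = 0.8014 VA  (d) PF = 0.2646 (leading)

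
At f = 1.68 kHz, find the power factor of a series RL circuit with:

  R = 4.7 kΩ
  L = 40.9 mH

Step 1 — Angular frequency: ω = 2π·f = 2π·1680 = 1.056e+04 rad/s.
Step 2 — Component impedances:
  R: Z = R = 4700 Ω
  L: Z = jωL = j·1.056e+04·0.0409 = 0 + j431.7 Ω
Step 3 — Series combination: Z_total = R + L = 4700 + j431.7 Ω = 4720∠5.2° Ω.
Step 4 — Power factor: PF = cos(φ) = Re(Z)/|Z| = 4700/4720 = 0.9958.
Step 5 — Type: Im(Z) = 431.7 ⇒ lagging (phase φ = 5.2°).

PF = 0.9958 (lagging, φ = 5.2°)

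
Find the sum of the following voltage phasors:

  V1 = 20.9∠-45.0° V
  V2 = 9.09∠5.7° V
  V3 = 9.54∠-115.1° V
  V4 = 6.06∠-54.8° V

Step 1 — Convert each phasor to rectangular form:
  V1 = 20.9·(cos(-45.0°) + j·sin(-45.0°)) = 14.78 - j14.78 V
  V2 = 9.09·(cos(5.7°) + j·sin(5.7°)) = 9.045 + j0.9028 V
  V3 = 9.54·(cos(-115.1°) + j·sin(-115.1°)) = -4.047 - j8.639 V
  V4 = 6.06·(cos(-54.8°) + j·sin(-54.8°)) = 3.493 - j4.952 V
Step 2 — Sum components: V_total = 23.27 - j27.47 V.
Step 3 — Convert to polar: |V_total| = 36 V, ∠V_total = -49.7°.

V_total = 36∠-49.7° V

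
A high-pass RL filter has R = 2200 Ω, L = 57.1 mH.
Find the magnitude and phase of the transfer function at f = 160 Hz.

Step 1 — Angular frequency: ω = 2π·160 = 1005 rad/s.
Step 2 — Transfer function: H(jω) = jωL/(R + jωL).
Step 3 — Numerator jωL = j·57.4; denominator R + jωL = 2200 + j57.4.
Step 4 — H = 0.0006803 + j0.02607.
Step 5 — Magnitude: |H| = 0.02608 (-31.7 dB); phase: φ = 88.5°.

|H| = 0.02608 (-31.7 dB), φ = 88.5°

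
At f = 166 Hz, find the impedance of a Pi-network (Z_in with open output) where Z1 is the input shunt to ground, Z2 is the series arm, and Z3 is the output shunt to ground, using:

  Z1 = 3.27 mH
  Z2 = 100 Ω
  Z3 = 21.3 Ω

Step 1 — Angular frequency: ω = 2π·f = 2π·166 = 1043 rad/s.
Step 2 — Component impedances:
  Z1: Z = jωL = j·1043·0.00327 = 0 + j3.411 Ω
  Z2: Z = R = 100 Ω
  Z3: Z = R = 21.3 Ω
Step 3 — With open output, the series arm Z2 and the output shunt Z3 appear in series to ground: Z2 + Z3 = 121.3 Ω.
Step 4 — Parallel with input shunt Z1: Z_in = Z1 || (Z2 + Z3) = 0.09582 + j3.408 Ω = 3.409∠88.4° Ω.

Z = 0.09582 + j3.408 Ω = 3.409∠88.4° Ω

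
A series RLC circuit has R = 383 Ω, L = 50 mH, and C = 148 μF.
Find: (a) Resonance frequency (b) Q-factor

Step 1 — Resonance condition Im(Z)=0 gives ω₀ = 1/√(LC).
Step 2 — ω₀ = 1/√(0.05·0.000148) = 367.6 rad/s.
Step 3 — f₀ = ω₀/(2π) = 58.51 Hz.
Step 4 — Series Q: Q = ω₀L/R = 367.6·0.05/383 = 0.04799.

(a) f₀ = 58.51 Hz  (b) Q = 0.04799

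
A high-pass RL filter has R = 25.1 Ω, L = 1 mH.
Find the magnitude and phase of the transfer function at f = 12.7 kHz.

Step 1 — Angular frequency: ω = 2π·1.27e+04 = 7.98e+04 rad/s.
Step 2 — Transfer function: H(jω) = jωL/(R + jωL).
Step 3 — Numerator jωL = j·79.8; denominator R + jωL = 25.1 + j79.8.
Step 4 — H = 0.91 + j0.2862.
Step 5 — Magnitude: |H| = 0.9539 (-0.4 dB); phase: φ = 17.5°.

|H| = 0.9539 (-0.4 dB), φ = 17.5°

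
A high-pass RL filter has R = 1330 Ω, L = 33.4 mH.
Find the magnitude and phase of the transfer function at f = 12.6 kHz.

Step 1 — Angular frequency: ω = 2π·1.26e+04 = 7.917e+04 rad/s.
Step 2 — Transfer function: H(jω) = jωL/(R + jωL).
Step 3 — Numerator jωL = j·2644; denominator R + jωL = 1330 + j2644.
Step 4 — H = 0.7981 + j0.4014.
Step 5 — Magnitude: |H| = 0.8934 (-1.0 dB); phase: φ = 26.7°.

|H| = 0.8934 (-1.0 dB), φ = 26.7°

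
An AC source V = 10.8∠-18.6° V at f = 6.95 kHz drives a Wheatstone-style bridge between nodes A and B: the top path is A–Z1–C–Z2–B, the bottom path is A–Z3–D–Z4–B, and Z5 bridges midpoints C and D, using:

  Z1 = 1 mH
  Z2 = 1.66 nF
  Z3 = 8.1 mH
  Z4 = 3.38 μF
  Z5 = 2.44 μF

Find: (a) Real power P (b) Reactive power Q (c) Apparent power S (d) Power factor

Step 1 — Angular frequency: ω = 2π·f = 2π·6950 = 4.367e+04 rad/s.
Step 2 — Component impedances:
  Z1: Z = jωL = j·4.367e+04·0.001 = 0 + j43.67 Ω
  Z2: Z = 1/(jωC) = -j/(ω·C) = 0 - j1.38e+04 Ω
  Z3: Z = jωL = j·4.367e+04·0.0081 = 0 + j353.7 Ω
  Z4: Z = 1/(jωC) = -j/(ω·C) = 0 - j6.775 Ω
  Z5: Z = 1/(jωC) = -j/(ω·C) = 0 - j9.385 Ω
Step 3 — Bridge requires nodal analysis (the Z5 bridge couples midpoints C and D, so the two paths cannot be reduced to a simple series/parallel combination). Setting node B to ground and injecting 1 A at node A, the 3-node admittance system at A, C, D solves to V_A = Z_AB = 0 + j24.5 Ω = 24.5∠90.0° Ω.
Step 4 — Source phasor: V = 10.8∠-18.6° V = 10.24 - j3.445 V.
Step 5 — Current: I = V / Z = -0.1406 - j0.4179 A = 0.4409∠-108.6° A.
Step 6 — Complex power: S = V·I* = 0 + j4.762 VA.
Step 7 — Real power: P = Re(S) = 0 W.
Step 8 — Reactive power: Q = Im(S) = 4.762 VAR.
Step 9 — Apparent power: |S| = 4.762 VA.
Step 10 — Power factor: PF = P/|S| = 0 (lagging).

(a) P = 0 W  (b) Q = 4.762 VAR  (c) S = 4.762 VA  (d) PF = 0 (lagging)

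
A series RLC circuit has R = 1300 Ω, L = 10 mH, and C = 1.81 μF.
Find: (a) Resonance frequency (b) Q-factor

Step 1 — Resonance condition Im(Z)=0 gives ω₀ = 1/√(LC).
Step 2 — ω₀ = 1/√(0.01·1.81e-06) = 7433 rad/s.
Step 3 — f₀ = ω₀/(2π) = 1183 Hz.
Step 4 — Series Q: Q = ω₀L/R = 7433·0.01/1300 = 0.05718.

(a) f₀ = 1183 Hz  (b) Q = 0.05718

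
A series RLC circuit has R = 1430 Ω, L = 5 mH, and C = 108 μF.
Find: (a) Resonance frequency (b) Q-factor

Step 1 — Resonance condition Im(Z)=0 gives ω₀ = 1/√(LC).
Step 2 — ω₀ = 1/√(0.005·0.000108) = 1361 rad/s.
Step 3 — f₀ = ω₀/(2π) = 216.6 Hz.
Step 4 — Series Q: Q = ω₀L/R = 1361·0.005/1430 = 0.004758.

(a) f₀ = 216.6 Hz  (b) Q = 0.004758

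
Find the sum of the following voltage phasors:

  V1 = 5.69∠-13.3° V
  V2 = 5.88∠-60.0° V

Step 1 — Convert each phasor to rectangular form:
  V1 = 5.69·(cos(-13.3°) + j·sin(-13.3°)) = 5.537 - j1.309 V
  V2 = 5.88·(cos(-60.0°) + j·sin(-60.0°)) = 2.94 - j5.092 V
Step 2 — Sum components: V_total = 8.477 - j6.401 V.
Step 3 — Convert to polar: |V_total| = 10.62 V, ∠V_total = -37.1°.

V_total = 10.62∠-37.1° V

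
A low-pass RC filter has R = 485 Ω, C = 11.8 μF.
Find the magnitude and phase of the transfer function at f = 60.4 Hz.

Step 1 — Angular frequency: ω = 2π·60.4 = 379.5 rad/s.
Step 2 — Transfer function: H(jω) = 1/(1 + jωRC).
Step 3 — Denominator: 1 + jωRC = 1 + j·379.5·485·1.18e-05 = 1 + j2.172.
Step 4 — H = 0.1749 - j0.3799.
Step 5 — Magnitude: |H| = 0.4182 (-7.6 dB); phase: φ = -65.3°.

|H| = 0.4182 (-7.6 dB), φ = -65.3°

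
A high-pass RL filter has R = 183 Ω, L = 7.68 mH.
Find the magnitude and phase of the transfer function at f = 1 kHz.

Step 1 — Angular frequency: ω = 2π·1000 = 6283 rad/s.
Step 2 — Transfer function: H(jω) = jωL/(R + jωL).
Step 3 — Numerator jωL = j·48.25; denominator R + jωL = 183 + j48.25.
Step 4 — H = 0.06501 + j0.2465.
Step 5 — Magnitude: |H| = 0.255 (-11.9 dB); phase: φ = 75.2°.

|H| = 0.255 (-11.9 dB), φ = 75.2°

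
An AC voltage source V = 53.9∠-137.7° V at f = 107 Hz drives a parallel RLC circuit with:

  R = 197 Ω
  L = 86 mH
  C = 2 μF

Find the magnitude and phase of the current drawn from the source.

Step 1 — Angular frequency: ω = 2π·f = 2π·107 = 672.3 rad/s.
Step 2 — Component impedances:
  R: Z = R = 197 Ω
  L: Z = jωL = j·672.3·0.086 = 0 + j57.82 Ω
  C: Z = 1/(jωC) = -j/(ω·C) = 0 - j743.7 Ω
Step 3 — Parallel combination: 1/Z_total = 1/R + 1/L + 1/C; Z_total = 18.12 + j56.93 Ω = 59.74∠72.3° Ω.
Step 4 — Source phasor: V = 53.9∠-137.7° V = -39.87 - j36.28 V.
Step 5 — Ohm's law: I = V / Z_total = (-39.87 - j36.28) / (18.12 + j56.93) = -0.781 + j0.4518 A.
Step 6 — Convert to polar: |I| = 0.9022 A, ∠I = 150.0°.

I = 0.9022∠150.0° A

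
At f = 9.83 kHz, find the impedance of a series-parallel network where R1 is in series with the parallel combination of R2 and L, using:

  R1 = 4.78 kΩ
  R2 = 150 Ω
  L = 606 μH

Step 1 — Angular frequency: ω = 2π·f = 2π·9830 = 6.176e+04 rad/s.
Step 2 — Component impedances:
  R1: Z = R = 4780 Ω
  R2: Z = R = 150 Ω
  L: Z = jωL = j·6.176e+04·0.000606 = 0 + j37.43 Ω
Step 3 — Parallel branch: R2 || L = 1/(1/R2 + 1/L) = 8.792 + j35.23 Ω.
Step 4 — Series with R1: Z_total = R1 + (R2 || L) = 4789 + j35.23 Ω = 4789∠0.4° Ω.

Z = 4789 + j35.23 Ω = 4789∠0.4° Ω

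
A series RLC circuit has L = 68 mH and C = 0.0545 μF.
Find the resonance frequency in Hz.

Step 1 — Resonance condition Im(Z)=0 gives ω₀ = 1/√(LC).
Step 2 — ω₀ = 1/√(0.068·5.45e-08) = 1.643e+04 rad/s.
Step 3 — f₀ = ω₀/(2π) = 2614 Hz.

f₀ = 2614 Hz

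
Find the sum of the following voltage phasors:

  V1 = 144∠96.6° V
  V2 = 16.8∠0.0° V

Step 1 — Convert each phasor to rectangular form:
  V1 = 144·(cos(96.6°) + j·sin(96.6°)) = -16.55 + j143 V
  V2 = 16.8·(cos(0.0°) + j·sin(0.0°)) = 16.8 V
Step 2 — Sum components: V_total = 0.2491 + j143 V.
Step 3 — Convert to polar: |V_total| = 143 V, ∠V_total = 89.9°.

V_total = 143∠89.9° V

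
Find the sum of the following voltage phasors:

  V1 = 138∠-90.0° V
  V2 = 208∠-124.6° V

Step 1 — Convert each phasor to rectangular form:
  V1 = 138·(cos(-90.0°) + j·sin(-90.0°)) = 0 - j138 V
  V2 = 208·(cos(-124.6°) + j·sin(-124.6°)) = -118.1 - j171.2 V
Step 2 — Sum components: V_total = -118.1 - j309.2 V.
Step 3 — Convert to polar: |V_total| = 331 V, ∠V_total = -110.9°.

V_total = 331∠-110.9° V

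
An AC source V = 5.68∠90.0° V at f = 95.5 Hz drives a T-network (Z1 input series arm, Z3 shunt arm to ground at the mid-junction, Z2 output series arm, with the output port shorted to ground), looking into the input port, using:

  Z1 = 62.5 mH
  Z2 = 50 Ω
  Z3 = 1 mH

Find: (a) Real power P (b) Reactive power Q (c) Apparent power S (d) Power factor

Step 1 — Angular frequency: ω = 2π·f = 2π·95.5 = 600 rad/s.
Step 2 — Component impedances:
  Z1: Z = jωL = j·600·0.0625 = 0 + j37.5 Ω
  Z2: Z = R = 50 Ω
  Z3: Z = jωL = j·600·0.001 = 0 + j0.6 Ω
Step 3 — With the output port shorted to ground, the output series arm Z2 runs from the junction to ground; the shunt arm Z3 also runs from the junction to ground. They appear in parallel: Z3 || Z2 = 0.0072 + j0.6 Ω.
Step 4 — Series with input arm Z1: Z_in = Z1 + (Z3 || Z2) = 0.0072 + j38.1 Ω = 38.1∠90.0° Ω.
Step 5 — Source phasor: V = 5.68∠90.0° V = 0 + j5.68 V.
Step 6 — Current: I = V / Z = 0.1491 + j2.817e-05 A = 0.1491∠0.0° A.
Step 7 — Complex power: S = V·I* = 0.00016 + j0.8467 VA.
Step 8 — Real power: P = Re(S) = 0.00016 W.
Step 9 — Reactive power: Q = Im(S) = 0.8467 VAR.
Step 10 — Apparent power: |S| = 0.8467 VA.
Step 11 — Power factor: PF = P/|S| = 0.000189 (lagging).

(a) P = 0.00016 W  (b) Q = 0.8467 VAR  (c) S = 0.8467 VA  (d) PF = 0.000189 (lagging)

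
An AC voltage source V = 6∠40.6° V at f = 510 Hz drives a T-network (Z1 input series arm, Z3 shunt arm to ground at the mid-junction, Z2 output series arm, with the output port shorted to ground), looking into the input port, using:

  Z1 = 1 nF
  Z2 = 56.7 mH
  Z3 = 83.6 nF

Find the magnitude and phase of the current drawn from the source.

Step 1 — Angular frequency: ω = 2π·f = 2π·510 = 3204 rad/s.
Step 2 — Component impedances:
  Z1: Z = 1/(jωC) = -j/(ω·C) = 0 - j3.121e+05 Ω
  Z2: Z = jωL = j·3204·0.0567 = 0 + j181.7 Ω
  Z3: Z = 1/(jωC) = -j/(ω·C) = 0 - j3733 Ω
Step 3 — With the output port shorted to ground, the output series arm Z2 runs from the junction to ground; the shunt arm Z3 also runs from the junction to ground. They appear in parallel: Z3 || Z2 = 0 + j191 Ω.
Step 4 — Series with input arm Z1: Z_in = Z1 + (Z3 || Z2) = 0 - j3.119e+05 Ω = 3.119e+05∠-90.0° Ω.
Step 5 — Source phasor: V = 6∠40.6° V = 4.556 + j3.905 V.
Step 6 — Ohm's law: I = V / Z_total = (4.556 + j3.905) / (0 - j3.119e+05) = -1.252e-05 + j1.461e-05 A.
Step 7 — Convert to polar: |I| = 1.924e-05 A, ∠I = 130.6°.

I = 1.924e-05∠130.6° A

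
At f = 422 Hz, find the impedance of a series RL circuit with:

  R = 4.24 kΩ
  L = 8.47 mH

Step 1 — Angular frequency: ω = 2π·f = 2π·422 = 2652 rad/s.
Step 2 — Component impedances:
  R: Z = R = 4240 Ω
  L: Z = jωL = j·2652·0.00847 = 0 + j22.46 Ω
Step 3 — Series combination: Z_total = R + L = 4240 + j22.46 Ω = 4240∠0.3° Ω.

Z = 4240 + j22.46 Ω = 4240∠0.3° Ω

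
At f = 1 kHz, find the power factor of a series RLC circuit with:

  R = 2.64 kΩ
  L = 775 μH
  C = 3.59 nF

Step 1 — Angular frequency: ω = 2π·f = 2π·1000 = 6283 rad/s.
Step 2 — Component impedances:
  R: Z = R = 2640 Ω
  L: Z = jωL = j·6283·0.000775 = 0 + j4.869 Ω
  C: Z = 1/(jωC) = -j/(ω·C) = 0 - j4.433e+04 Ω
Step 3 — Series combination: Z_total = R + L + C = 2640 - j4.433e+04 Ω = 4.441e+04∠-86.6° Ω.
Step 4 — Power factor: PF = cos(φ) = Re(Z)/|Z| = 2640/4.441e+04 = 0.05945.
Step 5 — Type: Im(Z) = -4.433e+04 ⇒ leading (phase φ = -86.6°).

PF = 0.05945 (leading, φ = -86.6°)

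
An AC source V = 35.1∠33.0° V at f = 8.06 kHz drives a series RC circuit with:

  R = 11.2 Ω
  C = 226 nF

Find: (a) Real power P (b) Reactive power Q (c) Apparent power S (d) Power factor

Step 1 — Angular frequency: ω = 2π·f = 2π·8060 = 5.064e+04 rad/s.
Step 2 — Component impedances:
  R: Z = R = 11.2 Ω
  C: Z = 1/(jωC) = -j/(ω·C) = 0 - j87.37 Ω
Step 3 — Series combination: Z_total = R + C = 11.2 - j87.37 Ω = 88.09∠-82.7° Ω.
Step 4 — Source phasor: V = 35.1∠33.0° V = 29.44 + j19.12 V.
Step 5 — Current: I = V / Z = -0.1728 + j0.3591 A = 0.3985∠115.7° A.
Step 6 — Complex power: S = V·I* = 1.778 - j13.87 VA.
Step 7 — Real power: P = Re(S) = 1.778 W.
Step 8 — Reactive power: Q = Im(S) = -13.87 VAR.
Step 9 — Apparent power: |S| = 13.99 VA.
Step 10 — Power factor: PF = P/|S| = 0.1271 (leading).

(a) P = 1.778 W  (b) Q = -13.87 VAR  (c) S = 13.99 VA  (d) PF = 0.1271 (leading)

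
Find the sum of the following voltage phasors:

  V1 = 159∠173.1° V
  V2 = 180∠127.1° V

Step 1 — Convert each phasor to rectangular form:
  V1 = 159·(cos(173.1°) + j·sin(173.1°)) = -157.8 + j19.1 V
  V2 = 180·(cos(127.1°) + j·sin(127.1°)) = -108.6 + j143.6 V
Step 2 — Sum components: V_total = -266.4 + j162.7 V.
Step 3 — Convert to polar: |V_total| = 312.2 V, ∠V_total = 148.6°.

V_total = 312.2∠148.6° V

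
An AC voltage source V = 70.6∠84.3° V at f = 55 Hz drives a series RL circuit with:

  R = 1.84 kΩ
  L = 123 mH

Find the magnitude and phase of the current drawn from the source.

Step 1 — Angular frequency: ω = 2π·f = 2π·55 = 345.6 rad/s.
Step 2 — Component impedances:
  R: Z = R = 1840 Ω
  L: Z = jωL = j·345.6·0.123 = 0 + j42.51 Ω
Step 3 — Series combination: Z_total = R + L = 1840 + j42.51 Ω = 1840∠1.3° Ω.
Step 4 — Source phasor: V = 70.6∠84.3° V = 7.012 + j70.25 V.
Step 5 — Ohm's law: I = V / Z_total = (7.012 + j70.25) / (1840 + j42.51) = 0.00469 + j0.03807 A.
Step 6 — Convert to polar: |I| = 0.03836 A, ∠I = 83.0°.

I = 0.03836∠83.0° A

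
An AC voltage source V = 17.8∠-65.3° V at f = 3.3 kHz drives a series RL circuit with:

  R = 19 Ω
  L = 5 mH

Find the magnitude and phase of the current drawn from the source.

Step 1 — Angular frequency: ω = 2π·f = 2π·3300 = 2.073e+04 rad/s.
Step 2 — Component impedances:
  R: Z = R = 19 Ω
  L: Z = jωL = j·2.073e+04·0.005 = 0 + j103.7 Ω
Step 3 — Series combination: Z_total = R + L = 19 + j103.7 Ω = 105.4∠79.6° Ω.
Step 4 — Source phasor: V = 17.8∠-65.3° V = 7.438 - j16.17 V.
Step 5 — Ohm's law: I = V / Z_total = (7.438 - j16.17) / (19 + j103.7) = -0.1382 - j0.09707 A.
Step 6 — Convert to polar: |I| = 0.1689 A, ∠I = -144.9°.

I = 0.1689∠-144.9° A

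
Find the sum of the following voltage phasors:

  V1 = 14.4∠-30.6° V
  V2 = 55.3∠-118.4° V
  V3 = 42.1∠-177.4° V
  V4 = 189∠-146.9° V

Step 1 — Convert each phasor to rectangular form:
  V1 = 14.4·(cos(-30.6°) + j·sin(-30.6°)) = 12.39 - j7.33 V
  V2 = 55.3·(cos(-118.4°) + j·sin(-118.4°)) = -26.3 - j48.64 V
  V3 = 42.1·(cos(-177.4°) + j·sin(-177.4°)) = -42.06 - j1.91 V
  V4 = 189·(cos(-146.9°) + j·sin(-146.9°)) = -158.3 - j103.2 V
Step 2 — Sum components: V_total = -214.3 - j161.1 V.
Step 3 — Convert to polar: |V_total| = 268.1 V, ∠V_total = -143.1°.

V_total = 268.1∠-143.1° V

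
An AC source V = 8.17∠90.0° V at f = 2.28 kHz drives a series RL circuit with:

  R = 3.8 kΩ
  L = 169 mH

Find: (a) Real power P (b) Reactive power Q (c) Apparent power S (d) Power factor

Step 1 — Angular frequency: ω = 2π·f = 2π·2280 = 1.433e+04 rad/s.
Step 2 — Component impedances:
  R: Z = R = 3800 Ω
  L: Z = jωL = j·1.433e+04·0.169 = 0 + j2421 Ω
Step 3 — Series combination: Z_total = R + L = 3800 + j2421 Ω = 4506∠32.5° Ω.
Step 4 — Source phasor: V = 8.17∠90.0° V = 0 + j8.17 V.
Step 5 — Current: I = V / Z = 0.0009743 + j0.001529 A = 0.001813∠57.5° A.
Step 6 — Complex power: S = V·I* = 0.01249 + j0.00796 VA.
Step 7 — Real power: P = Re(S) = 0.01249 W.
Step 8 — Reactive power: Q = Im(S) = 0.00796 VAR.
Step 9 — Apparent power: |S| = 0.01481 VA.
Step 10 — Power factor: PF = P/|S| = 0.8434 (lagging).

(a) P = 0.01249 W  (b) Q = 0.00796 VAR  (c) S = 0.01481 VA  (d) PF = 0.8434 (lagging)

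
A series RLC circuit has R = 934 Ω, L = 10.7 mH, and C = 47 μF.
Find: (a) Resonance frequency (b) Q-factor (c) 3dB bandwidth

Step 1 — Resonance condition Im(Z)=0 gives ω₀ = 1/√(LC).
Step 2 — ω₀ = 1/√(0.0107·4.7e-05) = 1410 rad/s.
Step 3 — f₀ = ω₀/(2π) = 224.4 Hz.
Step 4 — Series Q: Q = ω₀L/R = 1410·0.0107/934 = 0.01615.
Step 5 — 3dB bandwidth: Δω = ω₀/Q = 8.729e+04 rad/s; BW = Δω/(2π) = 1.389e+04 Hz.

(a) f₀ = 224.4 Hz  (b) Q = 0.01615  (c) BW = 1.389e+04 Hz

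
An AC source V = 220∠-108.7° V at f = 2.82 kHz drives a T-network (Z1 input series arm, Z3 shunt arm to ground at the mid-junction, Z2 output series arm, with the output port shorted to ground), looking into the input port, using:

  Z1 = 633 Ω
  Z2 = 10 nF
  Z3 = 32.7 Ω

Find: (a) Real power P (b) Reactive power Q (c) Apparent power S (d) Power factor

Step 1 — Angular frequency: ω = 2π·f = 2π·2820 = 1.772e+04 rad/s.
Step 2 — Component impedances:
  Z1: Z = R = 633 Ω
  Z2: Z = 1/(jωC) = -j/(ω·C) = 0 - j5644 Ω
  Z3: Z = R = 32.7 Ω
Step 3 — With the output port shorted to ground, the output series arm Z2 runs from the junction to ground; the shunt arm Z3 also runs from the junction to ground. They appear in parallel: Z3 || Z2 = 32.7 - j0.1895 Ω.
Step 4 — Series with input arm Z1: Z_in = Z1 + (Z3 || Z2) = 665.7 - j0.1895 Ω = 665.7∠-0.0° Ω.
Step 5 — Source phasor: V = 220∠-108.7° V = -70.53 - j208.4 V.
Step 6 — Current: I = V / Z = -0.1059 - j0.3131 A = 0.3305∠-108.7° A.
Step 7 — Complex power: S = V·I* = 72.71 - j0.02069 VA.
Step 8 — Real power: P = Re(S) = 72.71 W.
Step 9 — Reactive power: Q = Im(S) = -0.02069 VAR.
Step 10 — Apparent power: |S| = 72.71 VA.
Step 11 — Power factor: PF = P/|S| = 1 (leading).

(a) P = 72.71 W  (b) Q = -0.02069 VAR  (c) S = 72.71 VA  (d) PF = 1 (leading)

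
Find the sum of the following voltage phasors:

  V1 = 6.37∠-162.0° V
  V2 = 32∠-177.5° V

Step 1 — Convert each phasor to rectangular form:
  V1 = 6.37·(cos(-162.0°) + j·sin(-162.0°)) = -6.058 - j1.968 V
  V2 = 32·(cos(-177.5°) + j·sin(-177.5°)) = -31.97 - j1.396 V
Step 2 — Sum components: V_total = -38.03 - j3.364 V.
Step 3 — Convert to polar: |V_total| = 38.18 V, ∠V_total = -174.9°.

V_total = 38.18∠-174.9° V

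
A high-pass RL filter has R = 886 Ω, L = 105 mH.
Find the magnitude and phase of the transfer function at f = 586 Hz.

Step 1 — Angular frequency: ω = 2π·586 = 3682 rad/s.
Step 2 — Transfer function: H(jω) = jωL/(R + jωL).
Step 3 — Numerator jωL = j·386.6; denominator R + jωL = 886 + j386.6.
Step 4 — H = 0.1599 + j0.3666.
Step 5 — Magnitude: |H| = 0.3999 (-8.0 dB); phase: φ = 66.4°.

|H| = 0.3999 (-8.0 dB), φ = 66.4°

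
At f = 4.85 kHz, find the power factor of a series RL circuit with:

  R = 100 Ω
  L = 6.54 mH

Step 1 — Angular frequency: ω = 2π·f = 2π·4850 = 3.047e+04 rad/s.
Step 2 — Component impedances:
  R: Z = R = 100 Ω
  L: Z = jωL = j·3.047e+04·0.00654 = 0 + j199.3 Ω
Step 3 — Series combination: Z_total = R + L = 100 + j199.3 Ω = 223∠63.4° Ω.
Step 4 — Power factor: PF = cos(φ) = Re(Z)/|Z| = 100/222.98 = 0.4485.
Step 5 — Type: Im(Z) = 199.3 ⇒ lagging (phase φ = 63.4°).

PF = 0.4485 (lagging, φ = 63.4°)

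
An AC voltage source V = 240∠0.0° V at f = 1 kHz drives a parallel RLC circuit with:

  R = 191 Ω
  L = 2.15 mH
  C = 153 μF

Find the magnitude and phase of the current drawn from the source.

Step 1 — Angular frequency: ω = 2π·f = 2π·1000 = 6283 rad/s.
Step 2 — Component impedances:
  R: Z = R = 191 Ω
  L: Z = jωL = j·6283·0.00215 = 0 + j13.51 Ω
  C: Z = 1/(jωC) = -j/(ω·C) = 0 - j1.04 Ω
Step 3 — Parallel combination: 1/Z_total = 1/R + 1/L + 1/C; Z_total = 0.00665 - j1.127 Ω = 1.127∠-89.7° Ω.
Step 4 — Source phasor: V = 240∠0.0° V = 240 V.
Step 5 — Ohm's law: I = V / Z_total = (240) / (0.00665 - j1.127) = 1.257 + j213 A.
Step 6 — Convert to polar: |I| = 213 A, ∠I = 89.7°.

I = 213∠89.7° A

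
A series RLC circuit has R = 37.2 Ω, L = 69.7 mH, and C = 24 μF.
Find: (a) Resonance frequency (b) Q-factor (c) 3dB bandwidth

Step 1 — Resonance condition Im(Z)=0 gives ω₀ = 1/√(LC).
Step 2 — ω₀ = 1/√(0.0697·2.4e-05) = 773.2 rad/s.
Step 3 — f₀ = ω₀/(2π) = 123.1 Hz.
Step 4 — Series Q: Q = ω₀L/R = 773.2·0.0697/37.2 = 1.449.
Step 5 — 3dB bandwidth: Δω = ω₀/Q = 533.7 rad/s; BW = Δω/(2π) = 84.94 Hz.

(a) f₀ = 123.1 Hz  (b) Q = 1.449  (c) BW = 84.94 Hz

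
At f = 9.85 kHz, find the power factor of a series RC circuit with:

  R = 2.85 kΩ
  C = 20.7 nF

Step 1 — Angular frequency: ω = 2π·f = 2π·9850 = 6.189e+04 rad/s.
Step 2 — Component impedances:
  R: Z = R = 2850 Ω
  C: Z = 1/(jωC) = -j/(ω·C) = 0 - j780.6 Ω
Step 3 — Series combination: Z_total = R + C = 2850 - j780.6 Ω = 2955∠-15.3° Ω.
Step 4 — Power factor: PF = cos(φ) = Re(Z)/|Z| = 2850/2955 = 0.9645.
Step 5 — Type: Im(Z) = -780.6 ⇒ leading (phase φ = -15.3°).

PF = 0.9645 (leading, φ = -15.3°)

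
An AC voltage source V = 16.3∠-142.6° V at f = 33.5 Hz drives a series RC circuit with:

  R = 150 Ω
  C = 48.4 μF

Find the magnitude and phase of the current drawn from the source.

Step 1 — Angular frequency: ω = 2π·f = 2π·33.5 = 210.5 rad/s.
Step 2 — Component impedances:
  R: Z = R = 150 Ω
  C: Z = 1/(jωC) = -j/(ω·C) = 0 - j98.16 Ω
Step 3 — Series combination: Z_total = R + C = 150 - j98.16 Ω = 179.3∠-33.2° Ω.
Step 4 — Source phasor: V = 16.3∠-142.6° V = -12.95 - j9.9 V.
Step 5 — Ohm's law: I = V / Z_total = (-12.95 - j9.9) / (150 - j98.16) = -0.0302 - j0.08577 A.
Step 6 — Convert to polar: |I| = 0.09093 A, ∠I = -109.4°.

I = 0.09093∠-109.4° A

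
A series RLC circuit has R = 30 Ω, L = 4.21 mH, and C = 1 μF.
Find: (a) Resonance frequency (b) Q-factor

Step 1 — Resonance condition Im(Z)=0 gives ω₀ = 1/√(LC).
Step 2 — ω₀ = 1/√(0.00421·1e-06) = 1.541e+04 rad/s.
Step 3 — f₀ = ω₀/(2π) = 2453 Hz.
Step 4 — Series Q: Q = ω₀L/R = 1.541e+04·0.00421/30 = 2.163.

(a) f₀ = 2453 Hz  (b) Q = 2.163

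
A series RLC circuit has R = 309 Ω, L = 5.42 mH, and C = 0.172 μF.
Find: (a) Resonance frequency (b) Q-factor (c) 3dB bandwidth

Step 1 — Resonance condition Im(Z)=0 gives ω₀ = 1/√(LC).
Step 2 — ω₀ = 1/√(0.00542·1.72e-07) = 3.275e+04 rad/s.
Step 3 — f₀ = ω₀/(2π) = 5213 Hz.
Step 4 — Series Q: Q = ω₀L/R = 3.275e+04·0.00542/309 = 0.5745.
Step 5 — 3dB bandwidth: Δω = ω₀/Q = 5.701e+04 rad/s; BW = Δω/(2π) = 9074 Hz.

(a) f₀ = 5213 Hz  (b) Q = 0.5745  (c) BW = 9074 Hz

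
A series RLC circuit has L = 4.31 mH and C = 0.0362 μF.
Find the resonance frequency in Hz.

Step 1 — Resonance condition Im(Z)=0 gives ω₀ = 1/√(LC).
Step 2 — ω₀ = 1/√(0.00431·3.62e-08) = 8.006e+04 rad/s.
Step 3 — f₀ = ω₀/(2π) = 1.274e+04 Hz.

f₀ = 1.274e+04 Hz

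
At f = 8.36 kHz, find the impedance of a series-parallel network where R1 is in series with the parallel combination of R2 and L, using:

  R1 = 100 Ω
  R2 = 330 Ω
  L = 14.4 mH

Step 1 — Angular frequency: ω = 2π·f = 2π·8360 = 5.253e+04 rad/s.
Step 2 — Component impedances:
  R1: Z = R = 100 Ω
  R2: Z = R = 330 Ω
  L: Z = jωL = j·5.253e+04·0.0144 = 0 + j756.4 Ω
Step 3 — Parallel branch: R2 || L = 1/(1/R2 + 1/L) = 277.2 + j121 Ω.
Step 4 — Series with R1: Z_total = R1 + (R2 || L) = 377.2 + j121 Ω = 396.1∠17.8° Ω.

Z = 377.2 + j121 Ω = 396.1∠17.8° Ω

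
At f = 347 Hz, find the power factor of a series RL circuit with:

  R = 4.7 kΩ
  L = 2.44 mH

Step 1 — Angular frequency: ω = 2π·f = 2π·347 = 2180 rad/s.
Step 2 — Component impedances:
  R: Z = R = 4700 Ω
  L: Z = jωL = j·2180·0.00244 = 0 + j5.32 Ω
Step 3 — Series combination: Z_total = R + L = 4700 + j5.32 Ω = 4700∠0.1° Ω.
Step 4 — Power factor: PF = cos(φ) = Re(Z)/|Z| = 4700/4700 = 1.
Step 5 — Type: Im(Z) = 5.32 ⇒ lagging (phase φ = 0.1°).

PF = 1 (lagging, φ = 0.1°)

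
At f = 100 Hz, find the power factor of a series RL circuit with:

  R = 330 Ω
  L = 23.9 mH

Step 1 — Angular frequency: ω = 2π·f = 2π·100 = 628.3 rad/s.
Step 2 — Component impedances:
  R: Z = R = 330 Ω
  L: Z = jωL = j·628.3·0.0239 = 0 + j15.02 Ω
Step 3 — Series combination: Z_total = R + L = 330 + j15.02 Ω = 330.3∠2.6° Ω.
Step 4 — Power factor: PF = cos(φ) = Re(Z)/|Z| = 330/330.34 = 0.999.
Step 5 — Type: Im(Z) = 15.02 ⇒ lagging (phase φ = 2.6°).

PF = 0.999 (lagging, φ = 2.6°)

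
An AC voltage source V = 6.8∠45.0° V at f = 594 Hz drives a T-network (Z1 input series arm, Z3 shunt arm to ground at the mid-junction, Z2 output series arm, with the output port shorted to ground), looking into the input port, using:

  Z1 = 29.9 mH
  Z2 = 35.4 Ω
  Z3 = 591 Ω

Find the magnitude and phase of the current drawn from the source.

Step 1 — Angular frequency: ω = 2π·f = 2π·594 = 3732 rad/s.
Step 2 — Component impedances:
  Z1: Z = jωL = j·3732·0.0299 = 0 + j111.6 Ω
  Z2: Z = R = 35.4 Ω
  Z3: Z = R = 591 Ω
Step 3 — With the output port shorted to ground, the output series arm Z2 runs from the junction to ground; the shunt arm Z3 also runs from the junction to ground. They appear in parallel: Z3 || Z2 = 33.4 Ω.
Step 4 — Series with input arm Z1: Z_in = Z1 + (Z3 || Z2) = 33.4 + j111.6 Ω = 116.5∠73.3° Ω.
Step 5 — Source phasor: V = 6.8∠45.0° V = 4.808 + j4.808 V.
Step 6 — Ohm's law: I = V / Z_total = (4.808 + j4.808) / (33.4 + j111.6) = 0.05138 - j0.02771 A.
Step 7 — Convert to polar: |I| = 0.05838 A, ∠I = -28.3°.

I = 0.05838∠-28.3° A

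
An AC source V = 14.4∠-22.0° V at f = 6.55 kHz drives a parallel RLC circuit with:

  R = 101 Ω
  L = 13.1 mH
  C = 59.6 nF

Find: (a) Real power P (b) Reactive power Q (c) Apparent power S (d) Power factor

Step 1 — Angular frequency: ω = 2π·f = 2π·6550 = 4.115e+04 rad/s.
Step 2 — Component impedances:
  R: Z = R = 101 Ω
  L: Z = jωL = j·4.115e+04·0.0131 = 0 + j539.1 Ω
  C: Z = 1/(jωC) = -j/(ω·C) = 0 - j407.7 Ω
Step 3 — Parallel combination: 1/Z_total = 1/R + 1/L + 1/C; Z_total = 100.6 - j6.078 Ω = 100.8∠-3.5° Ω.
Step 4 — Source phasor: V = 14.4∠-22.0° V = 13.35 - j5.394 V.
Step 5 — Current: I = V / Z = 0.1354 - j0.04543 A = 0.1428∠-18.5° A.
Step 6 — Complex power: S = V·I* = 2.053 - j0.124 VA.
Step 7 — Real power: P = Re(S) = 2.053 W.
Step 8 — Reactive power: Q = Im(S) = -0.124 VAR.
Step 9 — Apparent power: |S| = 2.057 VA.
Step 10 — Power factor: PF = P/|S| = 0.9982 (leading).

(a) P = 2.053 W  (b) Q = -0.124 VAR  (c) S = 2.057 VA  (d) PF = 0.9982 (leading)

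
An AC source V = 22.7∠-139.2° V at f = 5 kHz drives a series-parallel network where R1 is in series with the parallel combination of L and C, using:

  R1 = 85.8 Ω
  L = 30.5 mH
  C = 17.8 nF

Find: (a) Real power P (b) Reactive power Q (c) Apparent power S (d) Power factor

Step 1 — Angular frequency: ω = 2π·f = 2π·5000 = 3.142e+04 rad/s.
Step 2 — Component impedances:
  R1: Z = R = 85.8 Ω
  L: Z = jωL = j·3.142e+04·0.0305 = 0 + j958.2 Ω
  C: Z = 1/(jωC) = -j/(ω·C) = 0 - j1788 Ω
Step 3 — Parallel branch: L || C = 1/(1/L + 1/C) = 0 + j2064 Ω.
Step 4 — Series with R1: Z_total = R1 + (L || C) = 85.8 + j2064 Ω = 2066∠87.6° Ω.
Step 5 — Source phasor: V = 22.7∠-139.2° V = -17.18 - j14.83 V.
Step 6 — Current: I = V / Z = -0.007518 + j0.008012 A = 0.01099∠133.2° A.
Step 7 — Complex power: S = V·I* = 0.01036 + j0.2492 VA.
Step 8 — Real power: P = Re(S) = 0.01036 W.
Step 9 — Reactive power: Q = Im(S) = 0.2492 VAR.
Step 10 — Apparent power: |S| = 0.2494 VA.
Step 11 — Power factor: PF = P/|S| = 0.04153 (lagging).

(a) P = 0.01036 W  (b) Q = 0.2492 VAR  (c) S = 0.2494 VA  (d) PF = 0.04153 (lagging)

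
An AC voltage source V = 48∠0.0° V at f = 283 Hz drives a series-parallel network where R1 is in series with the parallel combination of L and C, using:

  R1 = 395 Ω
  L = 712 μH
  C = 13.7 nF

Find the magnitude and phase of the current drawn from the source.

Step 1 — Angular frequency: ω = 2π·f = 2π·283 = 1778 rad/s.
Step 2 — Component impedances:
  R1: Z = R = 395 Ω
  L: Z = jωL = j·1778·0.000712 = 0 + j1.266 Ω
  C: Z = 1/(jωC) = -j/(ω·C) = 0 - j4.105e+04 Ω
Step 3 — Parallel branch: L || C = 1/(1/L + 1/C) = 0 + j1.266 Ω.
Step 4 — Series with R1: Z_total = R1 + (L || C) = 395 + j1.266 Ω = 395∠0.2° Ω.
Step 5 — Source phasor: V = 48∠0.0° V = 48 V.
Step 6 — Ohm's law: I = V / Z_total = (48) / (395 + j1.266) = 0.1215 - j0.0003895 A.
Step 7 — Convert to polar: |I| = 0.1215 A, ∠I = -0.2°.

I = 0.1215∠-0.2° A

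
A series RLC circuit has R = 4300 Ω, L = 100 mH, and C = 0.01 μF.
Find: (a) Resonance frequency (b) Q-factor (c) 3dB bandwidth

Step 1 — Resonance condition Im(Z)=0 gives ω₀ = 1/√(LC).
Step 2 — ω₀ = 1/√(0.1·1e-08) = 3.162e+04 rad/s.
Step 3 — f₀ = ω₀/(2π) = 5033 Hz.
Step 4 — Series Q: Q = ω₀L/R = 3.162e+04·0.1/4300 = 0.7354.
Step 5 — 3dB bandwidth: Δω = ω₀/Q = 4.3e+04 rad/s; BW = Δω/(2π) = 6844 Hz.

(a) f₀ = 5033 Hz  (b) Q = 0.7354  (c) BW = 6844 Hz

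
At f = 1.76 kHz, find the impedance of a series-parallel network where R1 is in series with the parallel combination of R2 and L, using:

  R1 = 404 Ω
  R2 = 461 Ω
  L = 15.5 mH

Step 1 — Angular frequency: ω = 2π·f = 2π·1760 = 1.106e+04 rad/s.
Step 2 — Component impedances:
  R1: Z = R = 404 Ω
  R2: Z = R = 461 Ω
  L: Z = jωL = j·1.106e+04·0.0155 = 0 + j171.4 Ω
Step 3 — Parallel branch: R2 || L = 1/(1/R2 + 1/L) = 55.99 + j150.6 Ω.
Step 4 — Series with R1: Z_total = R1 + (R2 || L) = 460 + j150.6 Ω = 484∠18.1° Ω.

Z = 460 + j150.6 Ω = 484∠18.1° Ω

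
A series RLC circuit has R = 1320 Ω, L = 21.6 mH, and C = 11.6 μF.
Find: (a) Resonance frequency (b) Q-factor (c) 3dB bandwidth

Step 1 — Resonance: ω₀ = 1/√(LC) = 1/√(0.0216·1.16e-05) = 1998 rad/s.
Step 2 — f₀ = ω₀/(2π) = 318 Hz.
Step 3 — Series Q: Q = ω₀L/R = 1998·0.0216/1320 = 0.03269.
Step 4 — Bandwidth: Δω = ω₀/Q = 6.111e+04 rad/s; BW = Δω/(2π) = 9726 Hz.

(a) f₀ = 318 Hz  (b) Q = 0.03269  (c) BW = 9726 Hz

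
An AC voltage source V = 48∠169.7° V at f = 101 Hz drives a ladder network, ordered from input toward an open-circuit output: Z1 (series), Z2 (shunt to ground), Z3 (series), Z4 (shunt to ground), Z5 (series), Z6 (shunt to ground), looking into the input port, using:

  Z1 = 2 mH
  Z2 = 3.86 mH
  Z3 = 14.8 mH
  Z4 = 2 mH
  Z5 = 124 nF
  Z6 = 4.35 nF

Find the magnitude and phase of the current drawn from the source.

Step 1 — Angular frequency: ω = 2π·f = 2π·101 = 634.6 rad/s.
Step 2 — Component impedances:
  Z1: Z = jωL = j·634.6·0.002 = 0 + j1.269 Ω
  Z2: Z = jωL = j·634.6·0.00386 = 0 + j2.45 Ω
  Z3: Z = jωL = j·634.6·0.0148 = 0 + j9.392 Ω
  Z4: Z = jωL = j·634.6·0.002 = 0 + j1.269 Ω
  Z5: Z = 1/(jωC) = -j/(ω·C) = 0 - j1.271e+04 Ω
  Z6: Z = 1/(jωC) = -j/(ω·C) = 0 - j3.623e+05 Ω
Step 3 — Ladder network (open output): work backward from the far end, alternating series and parallel combinations. Z_in = 0 + j3.261 Ω = 3.261∠90.0° Ω.
Step 4 — Source phasor: V = 48∠169.7° V = -47.23 + j8.583 V.
Step 5 — Ohm's law: I = V / Z_total = (-47.23 + j8.583) / (0 + j3.261) = 2.632 + j14.48 A.
Step 6 — Convert to polar: |I| = 14.72 A, ∠I = 79.7°.

I = 14.72∠79.7° A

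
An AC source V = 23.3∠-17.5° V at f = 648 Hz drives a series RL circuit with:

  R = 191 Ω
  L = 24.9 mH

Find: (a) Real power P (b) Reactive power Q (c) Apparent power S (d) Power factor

Step 1 — Angular frequency: ω = 2π·f = 2π·648 = 4072 rad/s.
Step 2 — Component impedances:
  R: Z = R = 191 Ω
  L: Z = jωL = j·4072·0.0249 = 0 + j101.4 Ω
Step 3 — Series combination: Z_total = R + L = 191 + j101.4 Ω = 216.2∠28.0° Ω.
Step 4 — Source phasor: V = 23.3∠-17.5° V = 22.22 - j7.006 V.
Step 5 — Current: I = V / Z = 0.07558 - j0.0768 A = 0.1078∠-45.5° A.
Step 6 — Complex power: S = V·I* = 2.218 + j1.177 VA.
Step 7 — Real power: P = Re(S) = 2.218 W.
Step 8 — Reactive power: Q = Im(S) = 1.177 VAR.
Step 9 — Apparent power: |S| = 2.511 VA.
Step 10 — Power factor: PF = P/|S| = 0.8833 (lagging).

(a) P = 2.218 W  (b) Q = 1.177 VAR  (c) S = 2.511 VA  (d) PF = 0.8833 (lagging)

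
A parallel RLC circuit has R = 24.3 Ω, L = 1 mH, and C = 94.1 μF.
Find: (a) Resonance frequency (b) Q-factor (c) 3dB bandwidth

Step 1 — Resonance: ω₀ = 1/√(LC) = 1/√(0.001·9.41e-05) = 3260 rad/s.
Step 2 — f₀ = ω₀/(2π) = 518.8 Hz.
Step 3 — Parallel Q: Q = R/(ω₀L) = 24.3/(3260·0.001) = 7.454.
Step 4 — Bandwidth: Δω = ω₀/Q = 437.3 rad/s; BW = Δω/(2π) = 69.6 Hz.

(a) f₀ = 518.8 Hz  (b) Q = 7.454  (c) BW = 69.6 Hz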